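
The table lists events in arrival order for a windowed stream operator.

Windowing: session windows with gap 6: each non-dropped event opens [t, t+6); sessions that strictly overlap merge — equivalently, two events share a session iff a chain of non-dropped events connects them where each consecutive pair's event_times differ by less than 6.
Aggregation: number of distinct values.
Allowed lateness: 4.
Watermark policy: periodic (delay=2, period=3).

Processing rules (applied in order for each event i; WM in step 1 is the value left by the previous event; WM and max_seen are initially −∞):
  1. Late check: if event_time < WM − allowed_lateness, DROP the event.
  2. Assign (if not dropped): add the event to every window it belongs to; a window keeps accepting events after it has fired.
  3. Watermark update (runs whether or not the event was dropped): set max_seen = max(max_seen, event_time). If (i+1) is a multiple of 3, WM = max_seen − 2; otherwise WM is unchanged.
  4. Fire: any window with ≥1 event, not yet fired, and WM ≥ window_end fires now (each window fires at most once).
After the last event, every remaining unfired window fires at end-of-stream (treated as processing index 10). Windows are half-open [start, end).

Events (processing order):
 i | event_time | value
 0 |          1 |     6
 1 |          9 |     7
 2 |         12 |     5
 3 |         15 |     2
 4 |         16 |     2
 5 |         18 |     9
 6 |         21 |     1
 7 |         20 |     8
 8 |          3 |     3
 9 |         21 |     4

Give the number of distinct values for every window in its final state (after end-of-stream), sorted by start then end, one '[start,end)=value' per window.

i=0 t=1 v=6: → [1,7); WM=−∞
i=1 t=9 v=7: → [9,15); WM=−∞
i=2 t=12 v=5: → [9,18); WM=10
i=3 t=15 v=2: → [9,21); WM=10
i=4 t=16 v=2: → [9,22); WM=10
i=5 t=18 v=9: → [9,24); WM=16
i=6 t=21 v=1: → [9,27); WM=16
i=7 t=20 v=8: → [9,27); WM=16
i=8 t=3 v=3: DROP (t<16-4); WM=19
i=9 t=21 v=4: → [9,27); WM=19

[1,7)=1 [9,27)=7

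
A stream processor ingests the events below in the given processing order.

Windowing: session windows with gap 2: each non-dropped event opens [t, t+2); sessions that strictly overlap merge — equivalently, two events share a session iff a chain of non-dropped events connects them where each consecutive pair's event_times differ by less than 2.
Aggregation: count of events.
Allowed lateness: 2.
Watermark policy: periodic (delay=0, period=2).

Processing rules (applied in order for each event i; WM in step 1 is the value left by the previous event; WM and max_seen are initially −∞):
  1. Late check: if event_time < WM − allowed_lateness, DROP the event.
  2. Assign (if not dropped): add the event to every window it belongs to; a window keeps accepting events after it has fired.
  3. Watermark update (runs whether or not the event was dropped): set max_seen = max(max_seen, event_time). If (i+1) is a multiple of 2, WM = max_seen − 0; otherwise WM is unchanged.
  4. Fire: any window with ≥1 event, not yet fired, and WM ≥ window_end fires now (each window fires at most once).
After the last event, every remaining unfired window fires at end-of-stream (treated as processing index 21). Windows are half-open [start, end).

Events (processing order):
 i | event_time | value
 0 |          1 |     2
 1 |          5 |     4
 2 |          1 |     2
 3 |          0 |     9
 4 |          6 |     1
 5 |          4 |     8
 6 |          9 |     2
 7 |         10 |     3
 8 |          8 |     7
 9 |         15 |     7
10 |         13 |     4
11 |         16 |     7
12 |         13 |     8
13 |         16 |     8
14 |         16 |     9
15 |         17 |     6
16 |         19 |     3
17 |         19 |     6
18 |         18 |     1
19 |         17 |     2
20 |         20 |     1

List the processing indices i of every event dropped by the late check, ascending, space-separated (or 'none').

i=0 t=1 v=2: → [1,3); WM=−∞
i=1 t=5 v=4: → [5,7); WM=5
i=2 t=1 v=2: DROP (t<5-2); WM=5
i=3 t=0 v=9: DROP (t<5-2); WM=5
i=4 t=6 v=1: → [5,8); WM=5
i=5 t=4 v=8: → [4,8); WM=6
i=6 t=9 v=2: → [9,11); WM=6
i=7 t=10 v=3: → [9,12); WM=10
i=8 t=8 v=7: → [8,12); WM=10
i=9 t=15 v=7: → [15,17); WM=15
i=10 t=13 v=4: → [13,15); WM=15
i=11 t=16 v=7: → [15,18); WM=16
i=12 t=13 v=8: DROP (t<16-2); WM=16
i=13 t=16 v=8: → [15,18); WM=16
i=14 t=16 v=9: → [15,18); WM=16
i=15 t=17 v=6: → [15,19); WM=17
i=16 t=19 v=3: → [19,21); WM=17
i=17 t=19 v=6: → [19,21); WM=19
i=18 t=18 v=1: → [15,21); WM=19
i=19 t=17 v=2: → [15,21); WM=19
i=20 t=20 v=1: → [15,22); WM=19

2 3 12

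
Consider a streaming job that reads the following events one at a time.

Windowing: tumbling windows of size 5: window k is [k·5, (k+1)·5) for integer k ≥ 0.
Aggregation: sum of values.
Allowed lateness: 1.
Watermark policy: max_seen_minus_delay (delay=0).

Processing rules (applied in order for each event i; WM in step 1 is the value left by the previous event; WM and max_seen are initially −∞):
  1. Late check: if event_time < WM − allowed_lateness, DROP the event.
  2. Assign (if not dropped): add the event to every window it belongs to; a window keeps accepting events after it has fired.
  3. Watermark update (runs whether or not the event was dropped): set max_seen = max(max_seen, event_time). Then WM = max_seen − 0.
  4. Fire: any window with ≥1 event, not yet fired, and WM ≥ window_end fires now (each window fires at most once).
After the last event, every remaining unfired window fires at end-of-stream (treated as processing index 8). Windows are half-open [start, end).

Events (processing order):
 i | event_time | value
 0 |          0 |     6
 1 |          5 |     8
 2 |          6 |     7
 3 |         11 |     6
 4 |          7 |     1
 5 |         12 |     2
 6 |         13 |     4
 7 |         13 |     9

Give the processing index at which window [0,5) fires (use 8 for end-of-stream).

1

i=0 t=0 v=6: → [0,5); WM=0
i=1 t=5 v=8: → [5,10); WM=5; [0,5) fires=6
i=2 t=6 v=7: → [5,10); WM=6
i=3 t=11 v=6: → [10,15); WM=11; [5,10) fires=15
i=4 t=7 v=1: DROP (t<11-1); WM=11
i=5 t=12 v=2: → [10,15); WM=12
i=6 t=13 v=4: → [10,15); WM=13
i=7 t=13 v=9: → [10,15); WM=13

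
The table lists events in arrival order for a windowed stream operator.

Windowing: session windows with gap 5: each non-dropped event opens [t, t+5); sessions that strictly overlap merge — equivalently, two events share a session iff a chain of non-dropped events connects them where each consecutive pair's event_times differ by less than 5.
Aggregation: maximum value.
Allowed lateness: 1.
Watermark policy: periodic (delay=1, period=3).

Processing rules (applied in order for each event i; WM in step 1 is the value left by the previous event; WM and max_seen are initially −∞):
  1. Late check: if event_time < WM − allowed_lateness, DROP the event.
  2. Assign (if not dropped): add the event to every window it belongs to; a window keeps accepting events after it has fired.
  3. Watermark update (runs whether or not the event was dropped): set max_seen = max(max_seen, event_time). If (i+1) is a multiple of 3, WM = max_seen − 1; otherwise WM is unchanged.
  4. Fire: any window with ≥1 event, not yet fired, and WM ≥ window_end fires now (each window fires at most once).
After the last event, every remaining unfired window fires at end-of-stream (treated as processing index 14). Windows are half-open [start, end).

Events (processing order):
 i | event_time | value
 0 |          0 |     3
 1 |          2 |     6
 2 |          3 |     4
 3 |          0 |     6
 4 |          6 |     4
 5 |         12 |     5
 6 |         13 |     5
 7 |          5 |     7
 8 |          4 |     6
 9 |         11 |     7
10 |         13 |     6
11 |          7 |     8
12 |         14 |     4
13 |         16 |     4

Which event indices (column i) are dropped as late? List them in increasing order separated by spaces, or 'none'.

i=0 t=0 v=3: → [0,5); WM=−∞
i=1 t=2 v=6: → [0,7); WM=−∞
i=2 t=3 v=4: → [0,8); WM=2
i=3 t=0 v=6: DROP (t<2-1); WM=2
i=4 t=6 v=4: → [0,11); WM=2
i=5 t=12 v=5: → [12,17); WM=11
i=6 t=13 v=5: → [12,18); WM=11
i=7 t=5 v=7: DROP (t<11-1); WM=11
i=8 t=4 v=6: DROP (t<11-1); WM=12
i=9 t=11 v=7: → [11,18); WM=12
i=10 t=13 v=6: → [11,18); WM=12
i=11 t=7 v=8: DROP (t<12-1); WM=12
i=12 t=14 v=4: → [11,19); WM=12
i=13 t=16 v=4: → [11,21); WM=12

3 7 8 11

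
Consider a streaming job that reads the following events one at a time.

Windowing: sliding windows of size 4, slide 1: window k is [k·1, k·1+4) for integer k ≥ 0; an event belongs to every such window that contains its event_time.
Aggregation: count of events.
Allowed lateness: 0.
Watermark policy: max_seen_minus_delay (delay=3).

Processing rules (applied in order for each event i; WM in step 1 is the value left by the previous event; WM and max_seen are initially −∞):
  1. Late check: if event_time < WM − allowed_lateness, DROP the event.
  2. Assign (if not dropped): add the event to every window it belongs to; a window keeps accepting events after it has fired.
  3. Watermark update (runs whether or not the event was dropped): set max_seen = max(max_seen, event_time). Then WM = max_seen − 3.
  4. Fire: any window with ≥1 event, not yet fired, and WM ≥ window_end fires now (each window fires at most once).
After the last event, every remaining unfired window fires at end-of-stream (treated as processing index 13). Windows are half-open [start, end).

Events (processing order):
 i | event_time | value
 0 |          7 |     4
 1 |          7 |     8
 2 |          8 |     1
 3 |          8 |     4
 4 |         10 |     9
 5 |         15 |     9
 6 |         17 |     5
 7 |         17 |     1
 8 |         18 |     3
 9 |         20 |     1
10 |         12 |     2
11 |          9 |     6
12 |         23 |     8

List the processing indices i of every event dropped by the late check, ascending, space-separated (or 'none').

10 11

i=0 t=7 v=4: → [7,11),[6,10),[5,9),[4,8); WM=4
i=1 t=7 v=8: → [7,11),[6,10),[5,9),[4,8); WM=4
i=2 t=8 v=1: → [8,12),[7,11),[6,10),[5,9); WM=5
i=3 t=8 v=4: → [8,12),[7,11),[6,10),[5,9); WM=5
i=4 t=10 v=9: → [10,14),[9,13),[8,12),[7,11); WM=7
i=5 t=15 v=9: → [15,19),[14,18),[13,17),[12,16); WM=12; [4,8) fires=2 [5,9) fires=4 [6,10) fires=4 [7,11) fires=5 [8,12) fires=3
i=6 t=17 v=5: → [17,21),[16,20),[15,19),[14,18); WM=14; [9,13) fires=1 [10,14) fires=1
i=7 t=17 v=1: → [17,21),[16,20),[15,19),[14,18); WM=14
i=8 t=18 v=3: → [18,22),[17,21),[16,20),[15,19); WM=15
i=9 t=20 v=1: → [20,24),[19,23),[18,22),[17,21); WM=17; [12,16) fires=1 [13,17) fires=1
i=10 t=12 v=2: DROP (t<17-0); WM=17
i=11 t=9 v=6: DROP (t<17-0); WM=17
i=12 t=23 v=8: → [23,27),[22,26),[21,25),[20,24); WM=20; [14,18) fires=3 [15,19) fires=4 [16,20) fires=3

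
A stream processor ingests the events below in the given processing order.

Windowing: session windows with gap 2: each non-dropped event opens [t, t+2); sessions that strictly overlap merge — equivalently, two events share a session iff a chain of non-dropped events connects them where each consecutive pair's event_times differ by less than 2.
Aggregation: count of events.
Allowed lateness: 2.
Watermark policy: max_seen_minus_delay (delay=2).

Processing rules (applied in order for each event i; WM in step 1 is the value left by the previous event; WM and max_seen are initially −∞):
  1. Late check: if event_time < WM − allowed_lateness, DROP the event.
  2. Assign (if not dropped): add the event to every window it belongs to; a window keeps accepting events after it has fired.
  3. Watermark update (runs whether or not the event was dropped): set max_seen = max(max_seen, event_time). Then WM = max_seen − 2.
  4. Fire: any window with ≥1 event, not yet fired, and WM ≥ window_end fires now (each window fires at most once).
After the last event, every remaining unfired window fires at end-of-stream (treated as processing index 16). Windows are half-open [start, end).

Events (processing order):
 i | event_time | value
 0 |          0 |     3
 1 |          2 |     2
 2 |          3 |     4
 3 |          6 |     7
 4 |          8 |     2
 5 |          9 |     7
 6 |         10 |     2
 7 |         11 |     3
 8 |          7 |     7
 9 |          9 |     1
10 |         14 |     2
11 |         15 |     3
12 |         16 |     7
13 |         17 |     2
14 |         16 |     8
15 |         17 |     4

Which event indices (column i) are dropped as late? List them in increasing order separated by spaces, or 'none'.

none

i=0 t=0 v=3: → [0,2); WM=-2
i=1 t=2 v=2: → [2,4); WM=0
i=2 t=3 v=4: → [2,5); WM=1
i=3 t=6 v=7: → [6,8); WM=4
i=4 t=8 v=2: → [8,10); WM=6
i=5 t=9 v=7: → [8,11); WM=7
i=6 t=10 v=2: → [8,12); WM=8
i=7 t=11 v=3: → [8,13); WM=9
i=8 t=7 v=7: → [6,13); WM=9
i=9 t=9 v=1: → [6,13); WM=9
i=10 t=14 v=2: → [14,16); WM=12
i=11 t=15 v=3: → [14,17); WM=13
i=12 t=16 v=7: → [14,18); WM=14
i=13 t=17 v=2: → [14,19); WM=15
i=14 t=16 v=8: → [14,19); WM=15
i=15 t=17 v=4: → [14,19); WM=15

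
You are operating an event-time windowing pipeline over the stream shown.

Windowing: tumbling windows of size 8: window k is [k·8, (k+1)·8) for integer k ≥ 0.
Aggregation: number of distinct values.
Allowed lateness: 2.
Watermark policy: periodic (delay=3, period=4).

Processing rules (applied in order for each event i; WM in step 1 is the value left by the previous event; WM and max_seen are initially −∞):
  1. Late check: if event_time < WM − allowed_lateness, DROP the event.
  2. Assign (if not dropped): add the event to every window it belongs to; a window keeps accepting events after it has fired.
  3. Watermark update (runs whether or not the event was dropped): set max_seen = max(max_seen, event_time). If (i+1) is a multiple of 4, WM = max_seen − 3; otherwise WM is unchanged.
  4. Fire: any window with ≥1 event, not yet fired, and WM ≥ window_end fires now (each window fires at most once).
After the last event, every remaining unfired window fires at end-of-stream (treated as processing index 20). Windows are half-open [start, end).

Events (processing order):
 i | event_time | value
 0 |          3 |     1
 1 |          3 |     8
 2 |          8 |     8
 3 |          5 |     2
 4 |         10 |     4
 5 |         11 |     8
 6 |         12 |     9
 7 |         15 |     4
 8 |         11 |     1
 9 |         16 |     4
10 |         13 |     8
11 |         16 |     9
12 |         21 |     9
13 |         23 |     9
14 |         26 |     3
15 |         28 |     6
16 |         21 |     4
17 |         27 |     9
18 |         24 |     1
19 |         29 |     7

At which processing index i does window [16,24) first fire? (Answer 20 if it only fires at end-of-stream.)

15

i=0 t=3 v=1: → [0,8); WM=−∞
i=1 t=3 v=8: → [0,8); WM=−∞
i=2 t=8 v=8: → [8,16); WM=−∞
i=3 t=5 v=2: → [0,8); WM=5
i=4 t=10 v=4: → [8,16); WM=5
i=5 t=11 v=8: → [8,16); WM=5
i=6 t=12 v=9: → [8,16); WM=5
i=7 t=15 v=4: → [8,16); WM=12; [0,8) fires=3
i=8 t=11 v=1: → [8,16); WM=12
i=9 t=16 v=4: → [16,24); WM=12
i=10 t=13 v=8: → [8,16); WM=12
i=11 t=16 v=9: → [16,24); WM=13
i=12 t=21 v=9: → [16,24); WM=13
i=13 t=23 v=9: → [16,24); WM=13
i=14 t=26 v=3: → [24,32); WM=13
i=15 t=28 v=6: → [24,32); WM=25; [8,16) fires=4 [16,24) fires=2
i=16 t=21 v=4: DROP (t<25-2); WM=25
i=17 t=27 v=9: → [24,32); WM=25
i=18 t=24 v=1: → [24,32); WM=25
i=19 t=29 v=7: → [24,32); WM=26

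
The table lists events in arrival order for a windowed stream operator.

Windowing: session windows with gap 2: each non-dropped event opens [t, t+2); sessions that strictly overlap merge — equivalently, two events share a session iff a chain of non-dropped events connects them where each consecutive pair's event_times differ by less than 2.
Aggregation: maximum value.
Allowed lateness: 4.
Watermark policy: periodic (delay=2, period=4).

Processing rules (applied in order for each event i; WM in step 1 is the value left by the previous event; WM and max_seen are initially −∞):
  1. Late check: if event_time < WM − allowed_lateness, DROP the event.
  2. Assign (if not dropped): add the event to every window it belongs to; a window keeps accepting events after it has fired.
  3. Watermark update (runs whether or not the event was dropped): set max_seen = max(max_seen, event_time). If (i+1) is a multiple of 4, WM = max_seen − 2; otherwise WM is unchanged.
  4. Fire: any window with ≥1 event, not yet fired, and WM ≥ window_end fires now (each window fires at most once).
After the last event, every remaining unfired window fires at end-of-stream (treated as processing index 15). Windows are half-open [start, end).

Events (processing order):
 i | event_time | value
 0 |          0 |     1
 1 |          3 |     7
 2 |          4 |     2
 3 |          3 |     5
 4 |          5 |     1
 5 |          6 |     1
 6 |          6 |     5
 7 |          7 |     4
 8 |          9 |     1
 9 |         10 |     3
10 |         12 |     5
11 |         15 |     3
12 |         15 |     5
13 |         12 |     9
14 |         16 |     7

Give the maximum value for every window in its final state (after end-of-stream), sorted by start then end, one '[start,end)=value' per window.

[0,2)=1 [3,9)=7 [9,12)=3 [12,14)=9 [15,18)=7

i=0 t=0 v=1: → [0,2); WM=−∞
i=1 t=3 v=7: → [3,5); WM=−∞
i=2 t=4 v=2: → [3,6); WM=−∞
i=3 t=3 v=5: → [3,6); WM=2
i=4 t=5 v=1: → [3,7); WM=2
i=5 t=6 v=1: → [3,8); WM=2
i=6 t=6 v=5: → [3,8); WM=2
i=7 t=7 v=4: → [3,9); WM=5
i=8 t=9 v=1: → [9,11); WM=5
i=9 t=10 v=3: → [9,12); WM=5
i=10 t=12 v=5: → [12,14); WM=5
i=11 t=15 v=3: → [15,17); WM=13
i=12 t=15 v=5: → [15,17); WM=13
i=13 t=12 v=9: → [12,14); WM=13
i=14 t=16 v=7: → [15,18); WM=13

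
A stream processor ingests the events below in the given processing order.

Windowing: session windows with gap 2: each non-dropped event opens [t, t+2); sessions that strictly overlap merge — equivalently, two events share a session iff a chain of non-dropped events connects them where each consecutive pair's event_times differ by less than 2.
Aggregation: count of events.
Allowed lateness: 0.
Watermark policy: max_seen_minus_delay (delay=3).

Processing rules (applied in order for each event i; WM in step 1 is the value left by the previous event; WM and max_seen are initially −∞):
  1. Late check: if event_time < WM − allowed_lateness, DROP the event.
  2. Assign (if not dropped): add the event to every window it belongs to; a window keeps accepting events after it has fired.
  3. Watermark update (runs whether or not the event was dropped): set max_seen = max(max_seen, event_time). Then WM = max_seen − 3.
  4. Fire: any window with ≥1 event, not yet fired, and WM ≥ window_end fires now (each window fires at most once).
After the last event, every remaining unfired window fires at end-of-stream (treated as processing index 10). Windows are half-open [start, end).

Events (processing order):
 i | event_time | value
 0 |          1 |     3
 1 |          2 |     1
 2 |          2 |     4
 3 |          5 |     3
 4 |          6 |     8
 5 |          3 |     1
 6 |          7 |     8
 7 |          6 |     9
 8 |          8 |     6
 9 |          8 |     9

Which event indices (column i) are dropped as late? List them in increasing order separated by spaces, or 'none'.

i=0 t=1 v=3: → [1,3); WM=-2
i=1 t=2 v=1: → [1,4); WM=-1
i=2 t=2 v=4: → [1,4); WM=-1
i=3 t=5 v=3: → [5,7); WM=2
i=4 t=6 v=8: → [5,8); WM=3
i=5 t=3 v=1: → [1,5); WM=3
i=6 t=7 v=8: → [5,9); WM=4
i=7 t=6 v=9: → [5,9); WM=4
i=8 t=8 v=6: → [5,10); WM=5
i=9 t=8 v=9: → [5,10); WM=5

none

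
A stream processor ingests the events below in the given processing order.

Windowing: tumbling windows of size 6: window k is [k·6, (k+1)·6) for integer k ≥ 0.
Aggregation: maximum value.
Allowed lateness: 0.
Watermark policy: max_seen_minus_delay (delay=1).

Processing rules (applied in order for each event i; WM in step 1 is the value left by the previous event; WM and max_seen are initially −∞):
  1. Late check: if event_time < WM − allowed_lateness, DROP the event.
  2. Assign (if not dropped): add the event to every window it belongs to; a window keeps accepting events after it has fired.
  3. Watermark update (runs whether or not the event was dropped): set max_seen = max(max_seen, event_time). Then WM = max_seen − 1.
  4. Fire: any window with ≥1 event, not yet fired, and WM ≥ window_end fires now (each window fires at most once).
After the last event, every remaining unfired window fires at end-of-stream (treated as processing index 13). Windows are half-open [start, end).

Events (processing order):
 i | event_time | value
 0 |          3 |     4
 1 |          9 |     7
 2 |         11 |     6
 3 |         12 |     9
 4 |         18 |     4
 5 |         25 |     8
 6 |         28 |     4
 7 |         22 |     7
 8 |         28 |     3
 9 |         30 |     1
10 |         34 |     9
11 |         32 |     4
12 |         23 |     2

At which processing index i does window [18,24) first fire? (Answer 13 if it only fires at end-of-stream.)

5

i=0 t=3 v=4: → [0,6); WM=2
i=1 t=9 v=7: → [6,12); WM=8; [0,6) fires=4
i=2 t=11 v=6: → [6,12); WM=10
i=3 t=12 v=9: → [12,18); WM=11
i=4 t=18 v=4: → [18,24); WM=17; [6,12) fires=7
i=5 t=25 v=8: → [24,30); WM=24; [12,18) fires=9 [18,24) fires=4
i=6 t=28 v=4: → [24,30); WM=27
i=7 t=22 v=7: DROP (t<27-0); WM=27
i=8 t=28 v=3: → [24,30); WM=27
i=9 t=30 v=1: → [30,36); WM=29
i=10 t=34 v=9: → [30,36); WM=33; [24,30) fires=8
i=11 t=32 v=4: DROP (t<33-0); WM=33
i=12 t=23 v=2: DROP (t<33-0); WM=33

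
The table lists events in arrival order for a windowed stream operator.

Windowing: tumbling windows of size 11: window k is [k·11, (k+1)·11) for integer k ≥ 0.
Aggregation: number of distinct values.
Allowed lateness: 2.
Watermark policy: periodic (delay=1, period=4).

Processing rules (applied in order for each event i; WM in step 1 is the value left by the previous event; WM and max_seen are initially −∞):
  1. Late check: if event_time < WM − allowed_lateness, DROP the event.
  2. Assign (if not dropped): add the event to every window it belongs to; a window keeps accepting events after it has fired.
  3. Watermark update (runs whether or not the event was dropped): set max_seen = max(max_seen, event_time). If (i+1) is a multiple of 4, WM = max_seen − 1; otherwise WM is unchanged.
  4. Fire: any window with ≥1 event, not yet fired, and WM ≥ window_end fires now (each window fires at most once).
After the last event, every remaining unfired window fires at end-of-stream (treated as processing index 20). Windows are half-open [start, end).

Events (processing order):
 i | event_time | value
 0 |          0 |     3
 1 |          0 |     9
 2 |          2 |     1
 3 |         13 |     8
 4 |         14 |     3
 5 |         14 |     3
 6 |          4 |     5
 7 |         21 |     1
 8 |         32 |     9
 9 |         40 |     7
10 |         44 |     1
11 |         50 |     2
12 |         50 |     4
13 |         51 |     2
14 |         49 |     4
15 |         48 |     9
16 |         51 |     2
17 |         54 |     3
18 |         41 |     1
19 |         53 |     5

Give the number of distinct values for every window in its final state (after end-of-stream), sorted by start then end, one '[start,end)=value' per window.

[0,11)=3 [11,22)=3 [22,33)=1 [33,44)=1 [44,55)=6

i=0 t=0 v=3: → [0,11); WM=−∞
i=1 t=0 v=9: → [0,11); WM=−∞
i=2 t=2 v=1: → [0,11); WM=−∞
i=3 t=13 v=8: → [11,22); WM=12; [0,11) fires=3
i=4 t=14 v=3: → [11,22); WM=12
i=5 t=14 v=3: → [11,22); WM=12
i=6 t=4 v=5: DROP (t<12-2); WM=12
i=7 t=21 v=1: → [11,22); WM=20
i=8 t=32 v=9: → [22,33); WM=20
i=9 t=40 v=7: → [33,44); WM=20
i=10 t=44 v=1: → [44,55); WM=20
i=11 t=50 v=2: → [44,55); WM=49; [11,22) fires=3 [22,33) fires=1 [33,44) fires=1
i=12 t=50 v=4: → [44,55); WM=49
i=13 t=51 v=2: → [44,55); WM=49
i=14 t=49 v=4: → [44,55); WM=49
i=15 t=48 v=9: → [44,55); WM=50
i=16 t=51 v=2: → [44,55); WM=50
i=17 t=54 v=3: → [44,55); WM=50
i=18 t=41 v=1: DROP (t<50-2); WM=50
i=19 t=53 v=5: → [44,55); WM=53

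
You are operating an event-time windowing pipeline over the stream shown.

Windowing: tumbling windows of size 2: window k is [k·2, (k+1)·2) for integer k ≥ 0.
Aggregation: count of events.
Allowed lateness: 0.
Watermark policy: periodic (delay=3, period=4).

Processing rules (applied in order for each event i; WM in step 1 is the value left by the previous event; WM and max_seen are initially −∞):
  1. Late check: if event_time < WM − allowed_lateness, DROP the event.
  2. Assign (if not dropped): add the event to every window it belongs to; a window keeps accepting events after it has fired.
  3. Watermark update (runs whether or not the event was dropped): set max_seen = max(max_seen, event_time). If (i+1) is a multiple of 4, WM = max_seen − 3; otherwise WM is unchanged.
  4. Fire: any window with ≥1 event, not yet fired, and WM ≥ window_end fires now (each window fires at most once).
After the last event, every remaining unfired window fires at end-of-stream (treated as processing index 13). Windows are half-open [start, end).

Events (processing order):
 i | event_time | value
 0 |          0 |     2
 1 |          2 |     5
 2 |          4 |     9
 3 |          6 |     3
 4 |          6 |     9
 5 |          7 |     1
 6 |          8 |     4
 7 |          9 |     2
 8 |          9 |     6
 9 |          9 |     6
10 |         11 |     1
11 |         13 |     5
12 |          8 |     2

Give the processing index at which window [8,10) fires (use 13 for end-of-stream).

i=0 t=0 v=2: → [0,2); WM=−∞
i=1 t=2 v=5: → [2,4); WM=−∞
i=2 t=4 v=9: → [4,6); WM=−∞
i=3 t=6 v=3: → [6,8); WM=3; [0,2) fires=1
i=4 t=6 v=9: → [6,8); WM=3
i=5 t=7 v=1: → [6,8); WM=3
i=6 t=8 v=4: → [8,10); WM=3
i=7 t=9 v=2: → [8,10); WM=6; [2,4) fires=1 [4,6) fires=1
i=8 t=9 v=6: → [8,10); WM=6
i=9 t=9 v=6: → [8,10); WM=6
i=10 t=11 v=1: → [10,12); WM=6
i=11 t=13 v=5: → [12,14); WM=10; [6,8) fires=3 [8,10) fires=4
i=12 t=8 v=2: DROP (t<10-0); WM=10

11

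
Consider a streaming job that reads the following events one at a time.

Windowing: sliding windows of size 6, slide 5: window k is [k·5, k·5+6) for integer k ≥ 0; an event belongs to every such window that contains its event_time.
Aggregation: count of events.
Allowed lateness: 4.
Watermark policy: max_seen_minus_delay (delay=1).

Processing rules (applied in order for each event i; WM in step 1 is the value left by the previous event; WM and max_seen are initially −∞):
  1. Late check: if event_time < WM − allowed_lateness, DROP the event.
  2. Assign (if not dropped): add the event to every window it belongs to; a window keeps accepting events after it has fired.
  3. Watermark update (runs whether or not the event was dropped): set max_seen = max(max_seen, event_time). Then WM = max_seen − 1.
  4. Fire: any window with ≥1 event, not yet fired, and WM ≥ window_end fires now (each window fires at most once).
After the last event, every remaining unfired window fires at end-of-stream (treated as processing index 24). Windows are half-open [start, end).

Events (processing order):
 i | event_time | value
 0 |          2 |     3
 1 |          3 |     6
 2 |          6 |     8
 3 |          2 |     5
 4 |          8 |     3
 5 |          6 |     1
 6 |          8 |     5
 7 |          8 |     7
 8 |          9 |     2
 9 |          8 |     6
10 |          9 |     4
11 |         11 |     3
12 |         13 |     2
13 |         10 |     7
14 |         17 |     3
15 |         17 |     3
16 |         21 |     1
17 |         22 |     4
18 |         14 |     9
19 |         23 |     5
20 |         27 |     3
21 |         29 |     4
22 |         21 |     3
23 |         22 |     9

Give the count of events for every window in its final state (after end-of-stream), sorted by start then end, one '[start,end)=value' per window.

[0,6)=3 [5,11)=9 [10,16)=3 [15,21)=2 [20,26)=3 [25,31)=2

i=0 t=2 v=3: → [0,6); WM=1
i=1 t=3 v=6: → [0,6); WM=2
i=2 t=6 v=8: → [5,11); WM=5
i=3 t=2 v=5: → [0,6); WM=5
i=4 t=8 v=3: → [5,11); WM=7; [0,6) fires=3
i=5 t=6 v=1: → [5,11); WM=7
i=6 t=8 v=5: → [5,11); WM=7
i=7 t=8 v=7: → [5,11); WM=7
i=8 t=9 v=2: → [5,11); WM=8
i=9 t=8 v=6: → [5,11); WM=8
i=10 t=9 v=4: → [5,11); WM=8
i=11 t=11 v=3: → [10,16); WM=10
i=12 t=13 v=2: → [10,16); WM=12; [5,11) fires=8
i=13 t=10 v=7: → [10,16),[5,11); WM=12
i=14 t=17 v=3: → [15,21); WM=16; [10,16) fires=3
i=15 t=17 v=3: → [15,21); WM=16
i=16 t=21 v=1: → [20,26); WM=20
i=17 t=22 v=4: → [20,26); WM=21; [15,21) fires=2
i=18 t=14 v=9: DROP (t<21-4); WM=21
i=19 t=23 v=5: → [20,26); WM=22
i=20 t=27 v=3: → [25,31); WM=26; [20,26) fires=3
i=21 t=29 v=4: → [25,31); WM=28
i=22 t=21 v=3: DROP (t<28-4); WM=28
i=23 t=22 v=9: DROP (t<28-4); WM=28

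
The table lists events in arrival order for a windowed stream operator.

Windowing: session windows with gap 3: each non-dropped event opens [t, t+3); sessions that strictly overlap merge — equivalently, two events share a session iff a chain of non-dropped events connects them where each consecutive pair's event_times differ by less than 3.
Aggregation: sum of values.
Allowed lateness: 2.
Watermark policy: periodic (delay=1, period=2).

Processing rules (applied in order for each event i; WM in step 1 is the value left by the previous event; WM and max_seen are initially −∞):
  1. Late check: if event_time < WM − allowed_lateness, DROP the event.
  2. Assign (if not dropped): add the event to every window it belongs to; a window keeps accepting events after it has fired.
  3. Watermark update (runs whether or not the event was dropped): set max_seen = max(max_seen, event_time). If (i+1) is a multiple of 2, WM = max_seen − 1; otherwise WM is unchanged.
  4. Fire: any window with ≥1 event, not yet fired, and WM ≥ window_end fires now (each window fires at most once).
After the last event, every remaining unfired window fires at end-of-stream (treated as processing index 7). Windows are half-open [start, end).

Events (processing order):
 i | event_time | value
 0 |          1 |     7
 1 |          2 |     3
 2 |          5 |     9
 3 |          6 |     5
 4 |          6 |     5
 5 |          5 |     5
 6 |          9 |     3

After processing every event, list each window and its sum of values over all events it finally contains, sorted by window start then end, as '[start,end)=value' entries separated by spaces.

i=0 t=1 v=7: → [1,4); WM=−∞
i=1 t=2 v=3: → [1,5); WM=1
i=2 t=5 v=9: → [5,8); WM=1
i=3 t=6 v=5: → [5,9); WM=5
i=4 t=6 v=5: → [5,9); WM=5
i=5 t=5 v=5: → [5,9); WM=5
i=6 t=9 v=3: → [9,12); WM=5

[1,5)=10 [5,9)=24 [9,12)=3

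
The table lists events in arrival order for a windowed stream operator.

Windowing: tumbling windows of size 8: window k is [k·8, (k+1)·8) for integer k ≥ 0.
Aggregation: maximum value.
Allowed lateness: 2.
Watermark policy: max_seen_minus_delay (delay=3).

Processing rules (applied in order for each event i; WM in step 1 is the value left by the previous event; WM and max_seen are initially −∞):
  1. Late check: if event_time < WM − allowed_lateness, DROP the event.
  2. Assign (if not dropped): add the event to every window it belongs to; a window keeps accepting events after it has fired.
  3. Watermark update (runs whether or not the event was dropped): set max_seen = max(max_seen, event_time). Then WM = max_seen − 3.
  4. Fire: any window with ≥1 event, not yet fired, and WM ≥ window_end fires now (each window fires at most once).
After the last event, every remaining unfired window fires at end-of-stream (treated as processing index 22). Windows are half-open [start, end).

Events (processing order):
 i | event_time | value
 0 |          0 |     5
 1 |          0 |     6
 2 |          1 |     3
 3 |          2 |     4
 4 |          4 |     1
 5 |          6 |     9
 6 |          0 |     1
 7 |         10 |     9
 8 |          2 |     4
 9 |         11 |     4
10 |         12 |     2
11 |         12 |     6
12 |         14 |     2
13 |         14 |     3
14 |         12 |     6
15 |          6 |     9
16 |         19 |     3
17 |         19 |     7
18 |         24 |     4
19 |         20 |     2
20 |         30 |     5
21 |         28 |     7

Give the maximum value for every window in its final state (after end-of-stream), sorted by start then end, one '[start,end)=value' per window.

i=0 t=0 v=5: → [0,8); WM=-3
i=1 t=0 v=6: → [0,8); WM=-3
i=2 t=1 v=3: → [0,8); WM=-2
i=3 t=2 v=4: → [0,8); WM=-1
i=4 t=4 v=1: → [0,8); WM=1
i=5 t=6 v=9: → [0,8); WM=3
i=6 t=0 v=1: DROP (t<3-2); WM=3
i=7 t=10 v=9: → [8,16); WM=7
i=8 t=2 v=4: DROP (t<7-2); WM=7
i=9 t=11 v=4: → [8,16); WM=8; [0,8) fires=9
i=10 t=12 v=2: → [8,16); WM=9
i=11 t=12 v=6: → [8,16); WM=9
i=12 t=14 v=2: → [8,16); WM=11
i=13 t=14 v=3: → [8,16); WM=11
i=14 t=12 v=6: → [8,16); WM=11
i=15 t=6 v=9: DROP (t<11-2); WM=11
i=16 t=19 v=3: → [16,24); WM=16; [8,16) fires=9
i=17 t=19 v=7: → [16,24); WM=16
i=18 t=24 v=4: → [24,32); WM=21
i=19 t=20 v=2: → [16,24); WM=21
i=20 t=30 v=5: → [24,32); WM=27; [16,24) fires=7
i=21 t=28 v=7: → [24,32); WM=27

[0,8)=9 [8,16)=9 [16,24)=7 [24,32)=7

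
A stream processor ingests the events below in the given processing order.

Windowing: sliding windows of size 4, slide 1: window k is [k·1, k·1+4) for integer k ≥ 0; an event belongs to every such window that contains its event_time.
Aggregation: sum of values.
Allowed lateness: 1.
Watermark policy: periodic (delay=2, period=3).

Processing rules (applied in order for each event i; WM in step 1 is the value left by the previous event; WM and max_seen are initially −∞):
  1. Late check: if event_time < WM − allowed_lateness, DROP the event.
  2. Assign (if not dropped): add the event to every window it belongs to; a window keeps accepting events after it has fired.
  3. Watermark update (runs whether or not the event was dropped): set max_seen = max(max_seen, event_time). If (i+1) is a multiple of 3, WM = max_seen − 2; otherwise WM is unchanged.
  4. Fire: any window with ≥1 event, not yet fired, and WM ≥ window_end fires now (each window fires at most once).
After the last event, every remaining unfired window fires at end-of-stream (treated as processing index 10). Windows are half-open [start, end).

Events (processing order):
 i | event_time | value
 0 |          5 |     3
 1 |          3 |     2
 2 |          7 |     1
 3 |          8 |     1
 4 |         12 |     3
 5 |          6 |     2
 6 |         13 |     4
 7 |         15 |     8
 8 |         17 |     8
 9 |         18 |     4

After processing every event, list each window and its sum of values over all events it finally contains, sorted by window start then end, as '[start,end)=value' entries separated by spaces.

[0,4)=2 [1,5)=2 [2,6)=5 [3,7)=7 [4,8)=6 [5,9)=7 [6,10)=4 [7,11)=2 [8,12)=1 [9,13)=3 [10,14)=7 [11,15)=7 [12,16)=15 [13,17)=12 [14,18)=16 [15,19)=20 [16,20)=12 [17,21)=12 [18,22)=4

i=0 t=5 v=3: → [5,9),[4,8),[3,7),[2,6); WM=−∞
i=1 t=3 v=2: → [3,7),[2,6),[1,5),[0,4); WM=−∞
i=2 t=7 v=1: → [7,11),[6,10),[5,9),[4,8); WM=5; [0,4) fires=2 [1,5) fires=2
i=3 t=8 v=1: → [8,12),[7,11),[6,10),[5,9); WM=5
i=4 t=12 v=3: → [12,16),[11,15),[10,14),[9,13); WM=5
i=5 t=6 v=2: → [6,10),[5,9),[4,8),[3,7); WM=10; [2,6) fires=5 [3,7) fires=7 [4,8) fires=6 [5,9) fires=7 [6,10) fires=4
i=6 t=13 v=4: → [13,17),[12,16),[11,15),[10,14); WM=10
i=7 t=15 v=8: → [15,19),[14,18),[13,17),[12,16); WM=10
i=8 t=17 v=8: → [17,21),[16,20),[15,19),[14,18); WM=15; [7,11) fires=2 [8,12) fires=1 [9,13) fires=3 [10,14) fires=7 [11,15) fires=7
i=9 t=18 v=4: → [18,22),[17,21),[16,20),[15,19); WM=15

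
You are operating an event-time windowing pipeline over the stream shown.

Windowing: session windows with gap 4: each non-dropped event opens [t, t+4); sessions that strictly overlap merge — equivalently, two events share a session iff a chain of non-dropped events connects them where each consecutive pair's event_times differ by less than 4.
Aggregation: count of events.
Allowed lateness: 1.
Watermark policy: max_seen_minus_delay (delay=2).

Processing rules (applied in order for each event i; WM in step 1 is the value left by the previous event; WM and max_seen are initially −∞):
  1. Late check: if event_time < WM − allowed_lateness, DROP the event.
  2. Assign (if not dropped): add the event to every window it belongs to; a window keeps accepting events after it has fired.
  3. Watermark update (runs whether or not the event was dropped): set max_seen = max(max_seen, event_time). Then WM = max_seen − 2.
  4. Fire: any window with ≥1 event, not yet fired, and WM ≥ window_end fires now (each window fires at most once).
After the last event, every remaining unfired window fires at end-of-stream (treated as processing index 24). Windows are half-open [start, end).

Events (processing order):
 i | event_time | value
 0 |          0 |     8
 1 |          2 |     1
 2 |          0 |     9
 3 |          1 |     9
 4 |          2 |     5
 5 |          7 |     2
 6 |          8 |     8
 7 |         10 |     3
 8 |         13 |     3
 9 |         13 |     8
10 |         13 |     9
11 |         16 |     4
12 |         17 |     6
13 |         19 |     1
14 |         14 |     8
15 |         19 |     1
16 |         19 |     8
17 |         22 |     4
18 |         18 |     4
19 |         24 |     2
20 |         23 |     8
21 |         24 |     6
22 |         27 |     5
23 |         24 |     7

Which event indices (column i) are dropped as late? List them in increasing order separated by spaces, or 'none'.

i=0 t=0 v=8: → [0,4); WM=-2
i=1 t=2 v=1: → [0,6); WM=0
i=2 t=0 v=9: → [0,6); WM=0
i=3 t=1 v=9: → [0,6); WM=0
i=4 t=2 v=5: → [0,6); WM=0
i=5 t=7 v=2: → [7,11); WM=5
i=6 t=8 v=8: → [7,12); WM=6
i=7 t=10 v=3: → [7,14); WM=8
i=8 t=13 v=3: → [7,17); WM=11
i=9 t=13 v=8: → [7,17); WM=11
i=10 t=13 v=9: → [7,17); WM=11
i=11 t=16 v=4: → [7,20); WM=14
i=12 t=17 v=6: → [7,21); WM=15
i=13 t=19 v=1: → [7,23); WM=17
i=14 t=14 v=8: DROP (t<17-1); WM=17
i=15 t=19 v=1: → [7,23); WM=17
i=16 t=19 v=8: → [7,23); WM=17
i=17 t=22 v=4: → [7,26); WM=20
i=18 t=18 v=4: DROP (t<20-1); WM=20
i=19 t=24 v=2: → [7,28); WM=22
i=20 t=23 v=8: → [7,28); WM=22
i=21 t=24 v=6: → [7,28); WM=22
i=22 t=27 v=5: → [7,31); WM=25
i=23 t=24 v=7: → [7,31); WM=25

14 18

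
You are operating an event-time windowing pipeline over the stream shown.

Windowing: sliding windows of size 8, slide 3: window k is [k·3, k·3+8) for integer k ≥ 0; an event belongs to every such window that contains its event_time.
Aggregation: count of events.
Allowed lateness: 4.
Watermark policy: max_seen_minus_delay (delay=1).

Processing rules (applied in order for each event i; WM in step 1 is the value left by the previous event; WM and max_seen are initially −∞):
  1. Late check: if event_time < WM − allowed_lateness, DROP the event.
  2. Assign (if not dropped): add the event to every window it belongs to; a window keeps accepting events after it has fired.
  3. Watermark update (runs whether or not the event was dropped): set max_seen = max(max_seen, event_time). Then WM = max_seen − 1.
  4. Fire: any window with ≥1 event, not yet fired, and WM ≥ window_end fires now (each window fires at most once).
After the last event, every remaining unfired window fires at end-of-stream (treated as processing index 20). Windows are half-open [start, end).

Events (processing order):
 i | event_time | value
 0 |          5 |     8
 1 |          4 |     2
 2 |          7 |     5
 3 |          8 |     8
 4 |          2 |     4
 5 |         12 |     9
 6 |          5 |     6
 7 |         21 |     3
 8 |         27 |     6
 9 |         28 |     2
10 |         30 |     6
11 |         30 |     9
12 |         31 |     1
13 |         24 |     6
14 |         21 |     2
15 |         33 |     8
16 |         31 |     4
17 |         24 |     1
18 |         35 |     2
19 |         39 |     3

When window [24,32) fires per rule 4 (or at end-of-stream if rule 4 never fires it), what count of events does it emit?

i=0 t=5 v=8: → [3,11),[0,8); WM=4
i=1 t=4 v=2: → [3,11),[0,8); WM=4
i=2 t=7 v=5: → [6,14),[3,11),[0,8); WM=6
i=3 t=8 v=8: → [6,14),[3,11); WM=7
i=4 t=2 v=4: DROP (t<7-4); WM=7
i=5 t=12 v=9: → [12,20),[9,17),[6,14); WM=11; [0,8) fires=3 [3,11) fires=4
i=6 t=5 v=6: DROP (t<11-4); WM=11
i=7 t=21 v=3: → [21,29),[18,26),[15,23); WM=20; [6,14) fires=3 [9,17) fires=1 [12,20) fires=1
i=8 t=27 v=6: → [27,35),[24,32),[21,29); WM=26; [15,23) fires=1 [18,26) fires=1
i=9 t=28 v=2: → [27,35),[24,32),[21,29); WM=27
i=10 t=30 v=6: → [30,38),[27,35),[24,32); WM=29; [21,29) fires=3
i=11 t=30 v=9: → [30,38),[27,35),[24,32); WM=29
i=12 t=31 v=1: → [30,38),[27,35),[24,32); WM=30
i=13 t=24 v=6: DROP (t<30-4); WM=30
i=14 t=21 v=2: DROP (t<30-4); WM=30
i=15 t=33 v=8: → [33,41),[30,38),[27,35); WM=32; [24,32) fires=5
i=16 t=31 v=4: → [30,38),[27,35),[24,32); WM=32
i=17 t=24 v=1: DROP (t<32-4); WM=32
i=18 t=35 v=2: → [33,41),[30,38); WM=34
i=19 t=39 v=3: → [39,47),[36,44),[33,41); WM=38; [27,35) fires=7 [30,38) fires=6

5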